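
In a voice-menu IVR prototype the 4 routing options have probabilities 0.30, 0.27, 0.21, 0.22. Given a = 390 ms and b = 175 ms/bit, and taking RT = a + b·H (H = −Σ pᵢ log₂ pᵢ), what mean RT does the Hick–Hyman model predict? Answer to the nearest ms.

737 ms

H = 0.30·log₂(1/0.30) + 0.27·log₂(1/0.27) + 0.21·log₂(1/0.21) + 0.22·log₂(1/0.22) = 1.9845 bits.
RT = 390 + 175 × 1.9845 = 737.29 ms.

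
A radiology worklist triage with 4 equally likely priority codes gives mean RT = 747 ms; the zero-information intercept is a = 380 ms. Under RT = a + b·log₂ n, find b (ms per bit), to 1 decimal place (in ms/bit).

log₂(4) = 2 bits.
b = (RT − a)/log₂ n = (747 − 380) / 2 = 183.500 ms/bit.

183.5 ms/bit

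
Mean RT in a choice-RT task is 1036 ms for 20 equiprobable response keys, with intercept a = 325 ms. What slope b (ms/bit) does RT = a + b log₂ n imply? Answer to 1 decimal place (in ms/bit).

164.5 ms/bit

b = (1036 − 325) / log₂(20) = 711 / 4.3219 = 164.510 ms/bit.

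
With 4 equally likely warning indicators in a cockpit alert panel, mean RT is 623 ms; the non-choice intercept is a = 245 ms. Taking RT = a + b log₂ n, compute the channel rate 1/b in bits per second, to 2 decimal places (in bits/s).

5.29 bits/s

b = (623 − 245)/log₂ 4 = 378/2 = 189.000 ms per bit = 0.18900 s/bit; the reciprocal is 5.291 bits/s.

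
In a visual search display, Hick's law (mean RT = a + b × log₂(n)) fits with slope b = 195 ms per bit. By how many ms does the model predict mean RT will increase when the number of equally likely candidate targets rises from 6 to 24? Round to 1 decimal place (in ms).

Only the slope matters, since a is common to both: ΔRT = b·log₂(n₂/n₁).
log₂(24) − log₂(6) = log₂(24/6) = log₂(4) = 2.
ΔRT = 195 × 2.0000 = 390.000 ms.

390.0 ms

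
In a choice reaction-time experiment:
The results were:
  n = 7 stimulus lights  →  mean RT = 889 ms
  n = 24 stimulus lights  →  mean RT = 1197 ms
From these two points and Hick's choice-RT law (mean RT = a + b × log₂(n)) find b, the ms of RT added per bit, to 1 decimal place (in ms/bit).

173.3 ms/bit

Slope: b = (1197 − 889) / (log₂ 24 − log₂ 7) = 308/1.7776 = 173.267 ms/bit.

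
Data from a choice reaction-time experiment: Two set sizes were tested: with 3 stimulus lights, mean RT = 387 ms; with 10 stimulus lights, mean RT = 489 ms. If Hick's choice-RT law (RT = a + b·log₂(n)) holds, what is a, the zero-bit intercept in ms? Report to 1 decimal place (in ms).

Slope: b = (489 − 387) / (log₂ 10 − log₂ 3) = 102/1.7370 = 58.723 ms/bit.
a = RT₁ − b·log₂ n₁ = 387 − 58.723 × 1.5850 = 293.926 ms.

293.9 ms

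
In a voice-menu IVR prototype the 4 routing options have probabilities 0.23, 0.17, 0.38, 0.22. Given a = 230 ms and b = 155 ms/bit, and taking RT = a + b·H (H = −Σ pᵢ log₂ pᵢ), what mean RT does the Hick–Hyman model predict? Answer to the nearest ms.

530 ms

H = 0.23·log₂(1/0.23) + 0.17·log₂(1/0.17) + 0.38·log₂(1/0.38) + 0.22·log₂(1/0.22) = 1.9333 bits.
RT = 230 + 155 × 1.9333 = 529.66 ms.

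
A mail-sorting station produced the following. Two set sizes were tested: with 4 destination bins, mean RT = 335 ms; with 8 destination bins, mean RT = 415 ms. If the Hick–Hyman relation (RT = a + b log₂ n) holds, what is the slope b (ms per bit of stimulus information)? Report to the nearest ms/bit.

Slope: b = (415 − 335) / (log₂ 8 − log₂ 4) = 80/1.0000 = 80 ms/bit.

80 ms/bit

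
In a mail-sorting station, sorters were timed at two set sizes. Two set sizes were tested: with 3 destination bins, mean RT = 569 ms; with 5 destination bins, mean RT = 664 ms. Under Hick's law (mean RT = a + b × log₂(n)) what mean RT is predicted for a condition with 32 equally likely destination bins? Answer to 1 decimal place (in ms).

With log₂ n on the abscissa the relation is linear; from the two conditions:
  b = (664 − 569) / (log₂ 5 − log₂ 3) = 95 / (2.3219 − 1.5850) = 128.907 ms/bit
  a = 569 − 128.907 × 1.5850 = 364.687 ms
Then RT(32) = 364.687 + 128.907 × log₂ 32 = 364.687 + 128.907 × 5 ≈ 1009.222 ms.

1009.2 ms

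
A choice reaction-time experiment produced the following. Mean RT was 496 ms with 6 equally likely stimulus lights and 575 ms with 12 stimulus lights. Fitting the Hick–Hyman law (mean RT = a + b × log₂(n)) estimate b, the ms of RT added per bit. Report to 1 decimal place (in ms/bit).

b = (RT₂ − RT₁)/(log₂ n₂ − log₂ n₁) = (575 − 496)/(3.5850 − 2.5850) = 79.000 ms/bit.

79.0 ms/bit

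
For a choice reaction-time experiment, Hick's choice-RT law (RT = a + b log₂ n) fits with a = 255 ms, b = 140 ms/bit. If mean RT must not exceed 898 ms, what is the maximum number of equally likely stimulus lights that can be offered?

24

Information budget: (898 − 255)/140 = 4.5929 bits, so n ≤ 2^4.5929 = 24.132 → at most 24.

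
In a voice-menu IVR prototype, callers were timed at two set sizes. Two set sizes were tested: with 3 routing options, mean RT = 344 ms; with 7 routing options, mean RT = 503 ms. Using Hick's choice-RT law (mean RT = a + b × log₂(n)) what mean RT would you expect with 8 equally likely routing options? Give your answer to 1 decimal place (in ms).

RT is linear in log₂ n, so two points fix the line:
  b = (503 − 344) / (log₂ 7 − log₂ 3) = 159 / (2.8074 − 1.5850) = 130.073 ms/bit
  a = 344 − 130.073 × 1.5850 = 137.839 ms
Then RT(8) = 137.839 + 130.073 × log₂ 8 = 137.839 + 130.073 × 3 ≈ 528.058 ms.

528.1 ms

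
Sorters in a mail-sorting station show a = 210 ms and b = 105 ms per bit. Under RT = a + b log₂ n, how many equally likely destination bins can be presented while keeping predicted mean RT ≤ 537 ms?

105·log₂ n ≤ 537 − 210 = 327, giving log₂ n ≤ 3.1143 and n ≤ 8.660. The largest whole number is 8.

8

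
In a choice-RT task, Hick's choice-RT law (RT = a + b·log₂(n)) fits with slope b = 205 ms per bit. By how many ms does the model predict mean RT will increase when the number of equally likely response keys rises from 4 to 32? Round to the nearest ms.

615 ms

Only the slope matters, since a is common to both: ΔRT = b·log₂(n₂/n₁).
log₂(32) − log₂(4) = log₂(32/4) = log₂(8) = 3.
ΔRT = 205 × 3.0000 = 615.000 ms.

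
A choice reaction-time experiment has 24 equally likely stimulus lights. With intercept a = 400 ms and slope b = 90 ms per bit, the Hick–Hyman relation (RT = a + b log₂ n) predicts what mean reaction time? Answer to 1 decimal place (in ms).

log₂(24) = 4.5850 bits, so RT = 400 + 90 × 4.5850 ≈ 812.647 ms.

812.6 ms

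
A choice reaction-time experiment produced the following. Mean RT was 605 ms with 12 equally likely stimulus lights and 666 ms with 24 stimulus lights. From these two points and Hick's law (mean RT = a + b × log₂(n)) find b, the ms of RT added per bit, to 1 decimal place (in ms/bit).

61.0 ms/bit

Slope: b = (666 − 605) / (log₂ 24 − log₂ 12) = 61/1.0000 = 61.000 ms/bit.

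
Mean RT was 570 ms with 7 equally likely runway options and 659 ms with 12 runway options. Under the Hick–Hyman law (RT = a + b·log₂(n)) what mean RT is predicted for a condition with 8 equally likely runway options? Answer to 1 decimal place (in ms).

592.0 ms

RT is linear in log₂ n, so two points fix the line:
  b = (659 − 570) / (log₂ 12 − log₂ 7) = 89 / (3.5850 − 2.8074) = 114.454 ms/bit
  a = 570 − 114.454 × 2.8074 = 248.688 ms
Then RT(8) = 248.688 + 114.454 × log₂ 8 = 248.688 + 114.454 × 3 ≈ 592.049 ms.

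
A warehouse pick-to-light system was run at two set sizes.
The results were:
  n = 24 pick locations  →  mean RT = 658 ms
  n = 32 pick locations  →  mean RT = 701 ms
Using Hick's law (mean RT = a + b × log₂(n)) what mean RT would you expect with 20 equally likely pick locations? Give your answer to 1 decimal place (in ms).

With log₂ n on the abscissa the relation is linear; from the two conditions:
  b = (701 − 658) / (log₂ 32 − log₂ 24) = 43 / (5 − 4.5850) = 103.605 ms/bit
  a = 658 − 103.605 × 4.5850 = 182.975 ms
Then RT(20) = 182.975 + 103.605 × log₂ 20 = 182.975 + 103.605 × 4.3219 ≈ 630.748 ms.

630.7 ms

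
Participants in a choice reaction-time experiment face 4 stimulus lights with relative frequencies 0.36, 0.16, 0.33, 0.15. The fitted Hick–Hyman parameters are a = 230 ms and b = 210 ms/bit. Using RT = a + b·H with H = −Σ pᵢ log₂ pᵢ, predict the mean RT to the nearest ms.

627 ms

Entropy contributions −pᵢ log₂ pᵢ: 0.5306, 0.4230, 0.5278, 0.4105; sum H = 1.8920 bits.
RT = a + bH = 230 + 210·1.8920 = 627.32 ms.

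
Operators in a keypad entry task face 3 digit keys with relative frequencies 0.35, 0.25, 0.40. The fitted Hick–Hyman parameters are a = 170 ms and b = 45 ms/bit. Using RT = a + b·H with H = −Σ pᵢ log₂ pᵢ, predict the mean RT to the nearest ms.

240 ms

H = 0.35·log₂(1/0.35) + 0.25·log₂(1/0.25) + 0.40·log₂(1/0.40) = 1.5589 bits.
RT = 170 + 45 × 1.5589 = 240.15 ms.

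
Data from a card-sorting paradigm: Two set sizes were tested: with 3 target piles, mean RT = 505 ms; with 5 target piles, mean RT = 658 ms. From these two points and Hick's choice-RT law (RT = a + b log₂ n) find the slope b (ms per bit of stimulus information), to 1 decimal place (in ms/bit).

207.6 ms/bit

The slope on a log₂ axis is (658 − 505) / (2.3219 − 1.5850) = 207.608 ms/bit.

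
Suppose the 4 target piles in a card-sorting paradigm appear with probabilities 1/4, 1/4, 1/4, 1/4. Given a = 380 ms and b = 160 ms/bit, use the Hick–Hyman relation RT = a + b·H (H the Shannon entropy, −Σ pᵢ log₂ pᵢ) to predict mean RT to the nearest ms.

H = −Σ pᵢ log₂ pᵢ = 0.25·2 + 0.25·2 + 0.25·2 + 0.25·2 = 2.000 bits.
RT = 380 + 160 × 2.000 = 700.00 ms.

700 ms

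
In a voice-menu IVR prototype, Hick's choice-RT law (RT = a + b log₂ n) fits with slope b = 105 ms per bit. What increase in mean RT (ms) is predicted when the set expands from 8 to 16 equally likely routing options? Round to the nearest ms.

105 ms

Only the slope matters, since a is common to both: ΔRT = b·log₂(n₂/n₁).
log₂(16) − log₂(8) = log₂(16/8) = log₂(2) = 1.
ΔRT = 105 × 1.0000 = 105.000 ms.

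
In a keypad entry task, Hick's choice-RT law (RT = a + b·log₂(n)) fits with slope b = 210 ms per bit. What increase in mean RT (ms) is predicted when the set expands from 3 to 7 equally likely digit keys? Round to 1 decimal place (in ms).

256.7 ms

Only the slope matters, since a is common to both: ΔRT = b·log₂(n₂/n₁).
log₂(7) − log₂(3) = 2.8074 − 1.5850 = 1.2224.
ΔRT = 210 × 1.2224 = 256.702 ms.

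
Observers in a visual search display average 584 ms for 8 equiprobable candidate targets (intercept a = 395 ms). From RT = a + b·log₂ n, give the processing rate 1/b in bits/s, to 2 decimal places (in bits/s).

b = (584 − 395)/log₂ 8 = 189/3 = 63.000 ms per bit = 0.06300 s/bit; the reciprocal is 15.873 bits/s.

15.87 bits/s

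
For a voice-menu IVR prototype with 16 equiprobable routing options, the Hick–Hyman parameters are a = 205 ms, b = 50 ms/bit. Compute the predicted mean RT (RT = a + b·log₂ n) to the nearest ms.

405 ms

log₂(16) = 4 bits, so RT = 205 + 50 × 4 ≈ 405.000 ms.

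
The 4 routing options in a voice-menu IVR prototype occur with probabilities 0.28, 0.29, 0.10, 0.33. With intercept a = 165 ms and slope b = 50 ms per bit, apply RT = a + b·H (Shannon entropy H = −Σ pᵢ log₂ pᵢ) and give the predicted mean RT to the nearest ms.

H = 0.28·log₂(1/0.28) + 0.29·log₂(1/0.29) + 0.10·log₂(1/0.10) + 0.33·log₂(1/0.33) = 1.8921 bits.
RT = 165 + 50 × 1.8921 = 259.61 ms.

260 ms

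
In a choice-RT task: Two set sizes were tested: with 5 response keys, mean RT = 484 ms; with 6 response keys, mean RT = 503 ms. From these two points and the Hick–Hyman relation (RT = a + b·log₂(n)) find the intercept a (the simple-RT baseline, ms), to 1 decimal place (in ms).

Slope: b = (503 − 484) / (log₂ 6 − log₂ 5) = 19/0.2630 = 72.234 ms/bit.
a = RT₁ − b·log₂ n₁ = 484 − 72.234 × 2.3219 = 316.278 ms.

316.3 ms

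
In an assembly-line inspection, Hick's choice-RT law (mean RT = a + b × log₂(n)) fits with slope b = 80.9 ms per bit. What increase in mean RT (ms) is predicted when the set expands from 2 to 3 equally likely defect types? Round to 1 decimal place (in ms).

ΔRT = (a + b log₂ n₂) − (a + b log₂ n₁) = b·(log₂ n₂ − log₂ n₁).
log₂(3) − log₂(2) = 1.5850 − 1 = 0.5850.
ΔRT = 80.9 × 0.5850 = 47.323 ms.

47.3 ms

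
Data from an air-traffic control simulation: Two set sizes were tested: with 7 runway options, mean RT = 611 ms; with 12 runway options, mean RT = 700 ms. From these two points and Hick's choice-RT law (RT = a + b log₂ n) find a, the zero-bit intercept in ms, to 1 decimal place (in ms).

289.7 ms

b = (RT₂ − RT₁)/(log₂ n₂ − log₂ n₁) = (700 − 611)/(3.5850 − 2.8074) = 114.454 ms/bit.
Intercept: a = 611 − 114.454·log₂(7) = 289.688 ms.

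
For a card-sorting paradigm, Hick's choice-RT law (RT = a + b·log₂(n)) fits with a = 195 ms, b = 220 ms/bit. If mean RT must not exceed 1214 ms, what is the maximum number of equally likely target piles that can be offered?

220·log₂ n ≤ 1214 − 195 = 1019, giving log₂ n ≤ 4.6318 and n ≤ 24.792. The largest whole number is 24.

24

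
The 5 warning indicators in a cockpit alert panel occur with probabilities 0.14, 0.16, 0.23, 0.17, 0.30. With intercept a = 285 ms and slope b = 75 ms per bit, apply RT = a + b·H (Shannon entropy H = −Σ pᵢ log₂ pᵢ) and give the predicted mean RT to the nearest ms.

455 ms

H = 0.14·log₂(1/0.14) + 0.16·log₂(1/0.16) + 0.23·log₂(1/0.23) + 0.17·log₂(1/0.17) + 0.30·log₂(1/0.30) = 2.2635 bits.
RT = 285 + 75 × 2.2635 = 454.76 ms.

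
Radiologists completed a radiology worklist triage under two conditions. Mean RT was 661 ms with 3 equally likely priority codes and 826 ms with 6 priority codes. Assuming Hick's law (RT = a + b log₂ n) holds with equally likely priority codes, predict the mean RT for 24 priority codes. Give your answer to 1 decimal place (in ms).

1156.0 ms

Fit slope and intercept:
  b = (826 − 661) / (log₂ 6 − log₂ 3) = 165 / (2.5850 − 1.5850) = 165.000 ms/bit
  a = 661 − 165.000 × 1.5850 = 399.481 ms
Then RT(24) = 399.481 + 165.000 × log₂ 24 = 399.481 + 165.000 × 4.5850 ≈ 1156.000 ms.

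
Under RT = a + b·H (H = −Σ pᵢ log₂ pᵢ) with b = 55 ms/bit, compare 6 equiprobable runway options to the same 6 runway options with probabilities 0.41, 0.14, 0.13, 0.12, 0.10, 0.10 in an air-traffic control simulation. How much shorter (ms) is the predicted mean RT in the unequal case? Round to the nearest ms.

The RT saving is b·ΔH. Equiprobable H₀ = log₂(6) = 2.5850 bits; with the given probabilities H = 2.3386 bits.
b·(H₀ − H) = 55 × (2.5850 − 2.3386) = 13.55 ms.

14 ms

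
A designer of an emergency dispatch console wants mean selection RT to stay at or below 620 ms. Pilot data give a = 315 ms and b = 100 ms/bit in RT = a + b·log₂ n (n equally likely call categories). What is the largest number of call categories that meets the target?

100·log₂ n ≤ 620 − 315 = 305, giving log₂ n ≤ 3.0500 and n ≤ 8.282. The largest whole number is 8.

8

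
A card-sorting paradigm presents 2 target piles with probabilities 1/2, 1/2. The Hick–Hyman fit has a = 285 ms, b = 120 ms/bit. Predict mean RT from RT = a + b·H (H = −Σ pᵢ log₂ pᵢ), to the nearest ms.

405 ms

H = −Σ pᵢ log₂ pᵢ = 0.5·1 + 0.5·1 = 1.000 bits.
RT = 285 + 120 × 1.000 = 405.00 ms.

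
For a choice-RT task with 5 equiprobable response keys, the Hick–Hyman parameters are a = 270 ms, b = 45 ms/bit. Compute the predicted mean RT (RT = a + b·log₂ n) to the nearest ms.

374 ms

log₂(5) = 2.3219 bits, so RT = 270 + 45 × 2.3219 ≈ 374.487 ms.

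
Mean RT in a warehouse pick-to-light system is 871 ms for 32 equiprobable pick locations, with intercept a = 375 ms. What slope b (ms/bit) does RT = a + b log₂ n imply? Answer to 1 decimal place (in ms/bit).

99.2 ms/bit

b = (871 − 375) / log₂(32) = 496 / 5 = 99.200 ms/bit.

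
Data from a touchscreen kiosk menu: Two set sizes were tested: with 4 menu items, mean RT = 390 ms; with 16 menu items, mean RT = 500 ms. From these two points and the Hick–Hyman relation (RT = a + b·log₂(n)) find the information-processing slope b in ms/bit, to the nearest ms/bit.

55 ms/bit

The slope on a log₂ axis is (500 − 390) / (4 − 2) = 55 ms/bit.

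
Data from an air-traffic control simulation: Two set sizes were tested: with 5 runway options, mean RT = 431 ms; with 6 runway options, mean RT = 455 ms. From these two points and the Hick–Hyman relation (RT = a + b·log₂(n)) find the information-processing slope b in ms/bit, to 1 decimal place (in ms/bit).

Slope: b = (455 − 431) / (log₂ 6 − log₂ 5) = 24/0.2630 = 91.243 ms/bit.

91.2 ms/bit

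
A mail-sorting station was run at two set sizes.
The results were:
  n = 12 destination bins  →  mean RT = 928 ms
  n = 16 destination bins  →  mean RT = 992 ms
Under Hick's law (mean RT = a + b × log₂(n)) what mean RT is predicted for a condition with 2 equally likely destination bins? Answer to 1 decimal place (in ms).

529.4 ms

Fit slope and intercept:
  b = (992 − 928) / (log₂ 16 − log₂ 12) = 64 / (4 − 3.5850) = 154.203 ms/bit
  a = 928 − 154.203 × 3.5850 = 375.188 ms
Then RT(2) = 375.188 + 154.203 × log₂ 2 = 375.188 + 154.203 × 1 ≈ 529.391 ms.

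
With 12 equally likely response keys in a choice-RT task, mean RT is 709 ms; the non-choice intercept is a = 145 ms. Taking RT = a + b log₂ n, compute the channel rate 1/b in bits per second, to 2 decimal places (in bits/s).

6.36 bits/s

Choice component = 709 − 145 = 564 ms over log₂(12) = 3.5850 bits.
b = 564 / 3.5850 = 157.324 ms/bit, so 1/b = 6.356 bits/s.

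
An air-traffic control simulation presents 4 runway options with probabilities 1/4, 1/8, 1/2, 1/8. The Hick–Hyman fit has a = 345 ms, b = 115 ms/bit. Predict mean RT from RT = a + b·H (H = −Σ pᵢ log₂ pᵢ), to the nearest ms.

546 ms

H = −Σ pᵢ log₂ pᵢ = 0.25·2 + 0.125·3 + 0.5·1 + 0.125·3 = 1.750 bits.
RT = 345 + 115 × 1.750 = 546.25 ms.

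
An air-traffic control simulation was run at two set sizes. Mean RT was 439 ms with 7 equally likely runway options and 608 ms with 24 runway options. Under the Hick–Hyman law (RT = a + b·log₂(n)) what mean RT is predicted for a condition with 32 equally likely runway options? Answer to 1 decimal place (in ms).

Fit slope and intercept:
  b = (608 − 439) / (log₂ 24 − log₂ 7) = 169 / (4.5850 − 2.8074) = 95.072 ms/bit
  a = 439 − 95.072 × 2.8074 = 172.100 ms
Then RT(32) = 172.100 + 95.072 × log₂ 32 = 172.100 + 95.072 × 5 ≈ 647.458 ms.

647.5 ms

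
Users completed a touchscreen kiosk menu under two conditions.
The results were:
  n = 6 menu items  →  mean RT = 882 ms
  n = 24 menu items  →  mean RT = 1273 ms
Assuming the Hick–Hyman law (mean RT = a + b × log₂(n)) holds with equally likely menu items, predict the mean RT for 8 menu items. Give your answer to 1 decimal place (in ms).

963.1 ms

Solve the two-equation system in a and b:
  b = (1273 − 882) / (log₂ 24 − log₂ 6) = 391 / (4.5850 − 2.5850) = 195.500 ms/bit
  a = 882 − 195.500 × 2.5850 = 376.640 ms
Then RT(8) = 376.640 + 195.500 × log₂ 8 = 376.640 + 195.500 × 3 ≈ 963.140 ms.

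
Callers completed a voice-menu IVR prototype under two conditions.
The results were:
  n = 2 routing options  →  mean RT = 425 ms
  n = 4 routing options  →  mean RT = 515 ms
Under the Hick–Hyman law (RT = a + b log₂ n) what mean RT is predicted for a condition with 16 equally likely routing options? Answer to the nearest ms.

Solve the two-equation system in a and b:
  b = (515 − 425) / (log₂ 4 − log₂ 2) = 90 / (2 − 1) = 90 ms/bit
  a = 425 − 90 × 1 = 335 ms
Then RT(16) = 335 + 90 × log₂ 16 = 335 + 90 × 4 ≈ 695.000 ms.

695 ms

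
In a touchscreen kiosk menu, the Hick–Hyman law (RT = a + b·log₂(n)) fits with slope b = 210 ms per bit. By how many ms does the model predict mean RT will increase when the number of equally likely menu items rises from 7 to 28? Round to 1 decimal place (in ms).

The intercept a cancels: ΔRT = b·(log₂ n₂ − log₂ n₁) = b·log₂(n₂/n₁).
log₂(28) − log₂(7) = log₂(28/7) = log₂(4) = 2.
ΔRT = 210 × 2.0000 = 420.000 ms.

420.0 ms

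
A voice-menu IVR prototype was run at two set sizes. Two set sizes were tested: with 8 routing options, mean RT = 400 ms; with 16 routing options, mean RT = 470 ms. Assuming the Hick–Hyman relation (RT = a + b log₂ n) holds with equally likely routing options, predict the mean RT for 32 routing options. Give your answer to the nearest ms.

540 ms

RT is linear in log₂ n, so two points fix the line:
  b = (470 − 400) / (log₂ 16 − log₂ 8) = 70 / (4 − 3) = 70 ms/bit
  a = 400 − 70 × 3 = 190 ms
Then RT(32) = 190 + 70 × log₂ 32 = 190 + 70 × 5 ≈ 540.000 ms.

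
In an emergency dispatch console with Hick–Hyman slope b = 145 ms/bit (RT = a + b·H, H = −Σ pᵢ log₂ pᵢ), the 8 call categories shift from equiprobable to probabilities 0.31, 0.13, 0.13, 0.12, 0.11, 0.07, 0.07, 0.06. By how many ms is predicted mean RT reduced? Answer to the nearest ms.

31 ms

Equiprobable entropy H₀ = log₂ 8 = 3.0000 bits.
Skewed entropy H = −Σ pᵢ log₂ pᵢ = 2.7871 bits.
ΔRT = b·(H₀ − H) = 145 × 0.2129 = 30.87 ms.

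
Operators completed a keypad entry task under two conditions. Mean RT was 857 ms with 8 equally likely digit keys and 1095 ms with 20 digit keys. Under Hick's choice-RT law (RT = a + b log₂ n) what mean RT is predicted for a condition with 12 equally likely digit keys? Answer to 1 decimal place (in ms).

962.3 ms

Fit slope and intercept:
  b = (1095 − 857) / (log₂ 20 − log₂ 8) = 238 / (4.3219 − 3) = 180.040 ms/bit
  a = 857 − 180.040 × 3 = 316.880 ms
Then RT(12) = 316.880 + 180.040 × log₂ 12 = 316.880 + 180.040 × 3.5850 ≈ 962.317 ms.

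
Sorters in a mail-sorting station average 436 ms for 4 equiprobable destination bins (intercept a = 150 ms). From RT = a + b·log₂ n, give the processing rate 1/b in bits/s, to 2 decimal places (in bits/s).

6.99 bits/s

Choice component = 436 − 150 = 286 ms over log₂(4) = 2 bits.
b = 286 / 2 = 143.000 ms/bit, so 1/b = 6.993 bits/s.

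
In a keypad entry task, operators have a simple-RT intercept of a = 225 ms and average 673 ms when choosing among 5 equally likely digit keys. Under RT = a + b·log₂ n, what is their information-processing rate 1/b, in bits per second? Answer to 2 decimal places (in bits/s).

Choice component = 673 − 225 = 448 ms over log₂(5) = 2.3219 bits.
b = 448 / 2.3219 = 192.943 ms/bit, so 1/b = 5.183 bits/s.

5.18 bits/s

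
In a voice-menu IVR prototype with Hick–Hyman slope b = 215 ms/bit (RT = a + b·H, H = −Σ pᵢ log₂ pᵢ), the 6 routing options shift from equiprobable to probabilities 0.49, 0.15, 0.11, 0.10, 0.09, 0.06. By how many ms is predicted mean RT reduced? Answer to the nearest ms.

93 ms

Equiprobable entropy H₀ = log₂ 6 = 2.5850 bits.
Skewed entropy H = −Σ pᵢ log₂ pᵢ = 2.1535 bits.
ΔRT = b·(H₀ − H) = 215 × 0.4315 = 92.77 ms.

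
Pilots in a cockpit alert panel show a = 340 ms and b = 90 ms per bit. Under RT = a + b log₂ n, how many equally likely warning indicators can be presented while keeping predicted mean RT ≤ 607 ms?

Set 340 + 90·log₂ n ≤ 607 → log₂ n ≤ (607 − 340)/90 = 2.9667.
So n ≤ 2^2.9667 = 7.817; the largest integer n is 7.

7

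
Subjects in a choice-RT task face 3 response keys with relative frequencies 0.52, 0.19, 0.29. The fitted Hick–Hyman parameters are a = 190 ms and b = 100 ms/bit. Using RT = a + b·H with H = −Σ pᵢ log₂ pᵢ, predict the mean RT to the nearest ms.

336 ms

Entropy contributions −pᵢ log₂ pᵢ: 0.4906, 0.4552, 0.5179; sum H = 1.4637 bits.
RT = a + bH = 190 + 100·1.4637 = 336.37 ms.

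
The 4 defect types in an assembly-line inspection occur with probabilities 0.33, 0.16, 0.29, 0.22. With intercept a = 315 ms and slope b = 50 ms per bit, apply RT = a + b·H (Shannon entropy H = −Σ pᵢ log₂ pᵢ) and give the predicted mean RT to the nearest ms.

412 ms

Entropy contributions −pᵢ log₂ pᵢ: 0.5278, 0.4230, 0.5179, 0.4806; sum H = 1.9493 bits.
RT = a + bH = 315 + 50·1.9493 = 412.47 ms.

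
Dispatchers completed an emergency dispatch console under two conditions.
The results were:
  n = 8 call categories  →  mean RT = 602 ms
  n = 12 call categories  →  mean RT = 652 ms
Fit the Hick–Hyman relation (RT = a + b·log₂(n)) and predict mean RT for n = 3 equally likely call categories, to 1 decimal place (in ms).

RT is linear in log₂ n, so two points fix the line:
  b = (652 − 602) / (log₂ 12 − log₂ 8) = 50 / (3.5850 − 3) = 85.476 ms/bit
  a = 602 − 85.476 × 3 = 345.573 ms
Then RT(3) = 345.573 + 85.476 × log₂ 3 = 345.573 + 85.476 × 1.5850 ≈ 481.049 ms.

481.0 ms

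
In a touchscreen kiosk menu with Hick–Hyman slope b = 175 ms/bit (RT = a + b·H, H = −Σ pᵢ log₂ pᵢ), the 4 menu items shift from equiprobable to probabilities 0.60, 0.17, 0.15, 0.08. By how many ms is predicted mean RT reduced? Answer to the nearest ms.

Equiprobable entropy H₀ = log₂ 4 = 2.0000 bits.
Skewed entropy H = −Σ pᵢ log₂ pᵢ = 1.5788 bits.
ΔRT = b·(H₀ − H) = 175 × 0.4212 = 73.71 ms.

74 ms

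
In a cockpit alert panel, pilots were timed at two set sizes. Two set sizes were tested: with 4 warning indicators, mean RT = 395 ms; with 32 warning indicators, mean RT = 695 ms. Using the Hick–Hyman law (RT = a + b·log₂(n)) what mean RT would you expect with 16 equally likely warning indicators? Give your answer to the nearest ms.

Fit slope and intercept:
  b = (695 − 395) / (log₂ 32 − log₂ 4) = 300 / (5 − 2) = 100 ms/bit
  a = 395 − 100 × 2 = 195 ms
Then RT(16) = 195 + 100 × log₂ 16 = 195 + 100 × 4 ≈ 595.000 ms.

595 ms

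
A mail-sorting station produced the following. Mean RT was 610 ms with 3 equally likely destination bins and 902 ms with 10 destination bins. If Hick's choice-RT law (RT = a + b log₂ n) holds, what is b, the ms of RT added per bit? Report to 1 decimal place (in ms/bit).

168.1 ms/bit

b = (RT₂ − RT₁)/(log₂ n₂ − log₂ n₁) = (902 − 610)/(3.3219 − 1.5850) = 168.109 ms/bit.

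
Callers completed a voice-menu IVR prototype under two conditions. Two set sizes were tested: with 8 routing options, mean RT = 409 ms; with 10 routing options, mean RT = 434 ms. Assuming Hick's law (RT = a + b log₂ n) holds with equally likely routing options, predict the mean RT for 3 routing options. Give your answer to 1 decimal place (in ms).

299.1 ms

Fit slope and intercept:
  b = (434 − 409) / (log₂ 10 − log₂ 8) = 25 / (3.3219 − 3) = 77.657 ms/bit
  a = 409 − 77.657 × 3 = 176.029 ms
Then RT(3) = 176.029 + 77.657 × log₂ 3 = 176.029 + 77.657 × 1.5850 ≈ 299.112 ms.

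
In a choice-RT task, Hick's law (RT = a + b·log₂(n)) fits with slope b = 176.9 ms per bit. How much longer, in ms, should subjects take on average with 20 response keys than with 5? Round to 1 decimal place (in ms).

Only the slope matters, since a is common to both: ΔRT = b·log₂(n₂/n₁).
log₂(20) − log₂(5) = log₂(20/5) = log₂(4) = 2.
ΔRT = 176.9 × 2.0000 = 353.800 ms.

353.8 ms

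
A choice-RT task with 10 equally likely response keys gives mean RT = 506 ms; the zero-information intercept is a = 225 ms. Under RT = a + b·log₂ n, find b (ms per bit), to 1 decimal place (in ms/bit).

84.6 ms/bit

10 alternatives carry log₂ 10 = 3.3219 bits; the choice cost is 506 − 225 = 281 ms, so b = 281/3.3219 = 84.589 ms/bit.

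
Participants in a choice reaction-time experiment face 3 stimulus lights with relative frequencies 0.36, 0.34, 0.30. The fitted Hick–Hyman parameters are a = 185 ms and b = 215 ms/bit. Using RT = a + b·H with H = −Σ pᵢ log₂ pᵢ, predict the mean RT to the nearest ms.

H = 0.36·log₂(1/0.36) + 0.34·log₂(1/0.34) + 0.30·log₂(1/0.30) = 1.5809 bits.
RT = 185 + 215 × 1.5809 = 524.89 ms.

525 ms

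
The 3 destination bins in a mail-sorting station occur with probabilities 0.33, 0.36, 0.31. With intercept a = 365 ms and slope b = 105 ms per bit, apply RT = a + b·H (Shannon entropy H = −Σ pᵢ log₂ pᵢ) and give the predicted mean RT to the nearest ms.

Entropy contributions −pᵢ log₂ pᵢ: 0.5278, 0.5306, 0.5238; sum H = 1.5822 bits.
RT = a + bH = 365 + 105·1.5822 = 531.13 ms.

531 ms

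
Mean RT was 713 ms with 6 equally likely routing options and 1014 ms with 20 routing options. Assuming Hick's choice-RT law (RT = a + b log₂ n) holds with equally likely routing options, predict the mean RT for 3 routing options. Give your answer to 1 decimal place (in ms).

539.7 ms

Solve the two-equation system in a and b:
  b = (1014 − 713) / (log₂ 20 − log₂ 6) = 301 / (4.3219 − 2.5850) = 173.291 ms/bit
  a = 713 − 173.291 × 2.5850 = 265.050 ms
Then RT(3) = 265.050 + 173.291 × log₂ 3 = 265.050 + 173.291 × 1.5850 ≈ 539.709 ms.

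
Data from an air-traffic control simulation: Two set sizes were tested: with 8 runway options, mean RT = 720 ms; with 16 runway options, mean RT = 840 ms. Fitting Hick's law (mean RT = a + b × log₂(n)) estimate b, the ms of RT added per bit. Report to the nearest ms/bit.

120 ms/bit

b = (RT₂ − RT₁)/(log₂ n₂ − log₂ n₁) = (840 − 720)/(4 − 3) = 120 ms/bit.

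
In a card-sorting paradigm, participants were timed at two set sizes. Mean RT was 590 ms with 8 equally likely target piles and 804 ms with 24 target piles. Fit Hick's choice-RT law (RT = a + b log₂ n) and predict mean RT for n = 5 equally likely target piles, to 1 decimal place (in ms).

498.4 ms

RT is linear in log₂ n, so two points fix the line:
  b = (804 − 590) / (log₂ 24 − log₂ 8) = 214 / (4.5850 − 3) = 135.019 ms/bit
  a = 590 − 135.019 × 3 = 184.943 ms
Then RT(5) = 184.943 + 135.019 × log₂ 5 = 184.943 + 135.019 × 2.3219 ≈ 498.447 ms.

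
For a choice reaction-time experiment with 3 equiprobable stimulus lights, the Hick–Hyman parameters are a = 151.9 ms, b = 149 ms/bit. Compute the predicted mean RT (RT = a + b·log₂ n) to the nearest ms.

log₂(3) = 1.5850 bits, so RT = 151.9 + 149 × 1.5850 ≈ 388.059 ms.

388 ms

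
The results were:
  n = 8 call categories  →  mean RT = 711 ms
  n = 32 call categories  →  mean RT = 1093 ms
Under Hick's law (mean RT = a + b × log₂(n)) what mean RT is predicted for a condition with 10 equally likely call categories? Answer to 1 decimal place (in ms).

With log₂ n on the abscissa the relation is linear; from the two conditions:
  b = (1093 − 711) / (log₂ 32 − log₂ 8) = 382 / (5 − 3) = 191.000 ms/bit
  a = 711 − 191.000 × 3 = 138.000 ms
Then RT(10) = 138.000 + 191.000 × log₂ 10 = 138.000 + 191.000 × 3.3219 ≈ 772.488 ms.

772.5 ms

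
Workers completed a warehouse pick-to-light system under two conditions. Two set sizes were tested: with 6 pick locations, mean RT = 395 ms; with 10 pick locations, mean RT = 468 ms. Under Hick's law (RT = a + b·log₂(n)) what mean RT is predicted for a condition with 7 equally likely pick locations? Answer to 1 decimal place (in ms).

RT is linear in log₂ n, so two points fix the line:
  b = (468 − 395) / (log₂ 10 − log₂ 6) = 73 / (3.3219 − 2.5850) = 99.055 ms/bit
  a = 395 − 99.055 × 2.5850 = 138.947 ms
Then RT(7) = 138.947 + 99.055 × log₂ 7 = 138.947 + 99.055 × 2.8074 ≈ 417.029 ms.

417.0 ms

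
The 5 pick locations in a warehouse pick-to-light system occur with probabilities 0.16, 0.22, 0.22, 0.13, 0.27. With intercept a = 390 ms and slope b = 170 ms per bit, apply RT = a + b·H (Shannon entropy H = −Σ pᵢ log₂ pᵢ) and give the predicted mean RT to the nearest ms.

Entropy contributions −pᵢ log₂ pᵢ: 0.4230, 0.4806, 0.4806, 0.3826, 0.5100; sum H = 2.2768 bits.
RT = a + bH = 390 + 170·2.2768 = 777.06 ms.

777 ms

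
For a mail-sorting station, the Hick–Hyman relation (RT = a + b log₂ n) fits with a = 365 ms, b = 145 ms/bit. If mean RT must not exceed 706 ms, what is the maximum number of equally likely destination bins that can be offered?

5

145·log₂ n ≤ 706 − 365 = 341, giving log₂ n ≤ 2.3517 and n ≤ 5.104. The largest whole number is 5.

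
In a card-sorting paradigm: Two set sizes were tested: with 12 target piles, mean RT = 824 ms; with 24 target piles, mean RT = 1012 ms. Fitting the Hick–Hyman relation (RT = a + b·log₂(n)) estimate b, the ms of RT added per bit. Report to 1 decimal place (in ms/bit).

Slope: b = (1012 − 824) / (log₂ 24 − log₂ 12) = 188/1.0000 = 188.000 ms/bit.

188.0 ms/bit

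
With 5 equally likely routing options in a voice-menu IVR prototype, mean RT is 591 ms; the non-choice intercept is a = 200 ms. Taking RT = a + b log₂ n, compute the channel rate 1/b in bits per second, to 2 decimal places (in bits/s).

5.94 bits/s

Choice component = 591 − 200 = 391 ms over log₂(5) = 2.3219 bits.
b = 391 / 2.3219 = 168.395 ms/bit, so 1/b = 5.938 bits/s.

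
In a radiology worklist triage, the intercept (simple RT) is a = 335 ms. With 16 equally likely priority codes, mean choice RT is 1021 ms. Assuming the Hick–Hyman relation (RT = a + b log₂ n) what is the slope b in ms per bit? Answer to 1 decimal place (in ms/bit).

171.5 ms/bit

16 alternatives carry log₂ 16 = 4 bits; the choice cost is 1021 − 335 = 686 ms, so b = 686/4 = 171.500 ms/bit.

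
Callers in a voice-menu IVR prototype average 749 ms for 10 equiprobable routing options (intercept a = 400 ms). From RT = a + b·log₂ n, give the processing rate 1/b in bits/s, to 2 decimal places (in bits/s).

9.52 bits/s

Choice component = 749 − 400 = 349 ms over log₂(10) = 3.3219 bits.
b = 349 / 3.3219 = 105.059 ms/bit, so 1/b = 9.518 bits/s.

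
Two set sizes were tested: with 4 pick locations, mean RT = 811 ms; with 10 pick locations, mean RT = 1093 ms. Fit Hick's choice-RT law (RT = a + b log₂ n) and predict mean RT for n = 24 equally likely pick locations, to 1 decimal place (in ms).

1362.4 ms

With log₂ n on the abscissa the relation is linear; from the two conditions:
  b = (1093 − 811) / (log₂ 10 − log₂ 4) = 282 / (3.3219 − 2) = 213.325 ms/bit
  a = 811 − 213.325 × 2 = 384.350 ms
Then RT(24) = 384.350 + 213.325 × log₂ 24 = 384.350 + 213.325 × 4.5850 ≈ 1362.437 ms.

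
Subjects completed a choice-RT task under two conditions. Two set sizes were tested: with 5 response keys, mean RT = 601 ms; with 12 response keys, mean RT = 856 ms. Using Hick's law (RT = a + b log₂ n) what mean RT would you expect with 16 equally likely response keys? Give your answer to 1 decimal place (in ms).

939.8 ms

Fit slope and intercept:
  b = (856 − 601) / (log₂ 12 − log₂ 5) = 255 / (3.5850 − 2.3219) = 201.895 ms/bit
  a = 601 − 201.895 × 2.3219 = 132.215 ms
Then RT(16) = 132.215 + 201.895 × log₂ 16 = 132.215 + 201.895 × 4 ≈ 939.794 ms.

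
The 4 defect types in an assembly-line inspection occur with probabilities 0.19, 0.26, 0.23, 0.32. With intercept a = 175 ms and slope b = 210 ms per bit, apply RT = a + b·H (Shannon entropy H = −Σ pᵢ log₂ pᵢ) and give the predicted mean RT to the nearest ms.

590 ms

H = 0.19·log₂(1/0.19) + 0.26·log₂(1/0.26) + 0.23·log₂(1/0.23) + 0.32·log₂(1/0.32) = 1.9742 bits.
RT = 175 + 210 × 1.9742 = 589.59 ms.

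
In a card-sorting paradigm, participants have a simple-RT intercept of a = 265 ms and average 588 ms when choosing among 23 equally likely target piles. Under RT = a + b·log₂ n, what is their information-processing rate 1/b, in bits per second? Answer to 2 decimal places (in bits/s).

Choice component = 588 − 265 = 323 ms over log₂(23) = 4.5236 bits.
b = 323 / 4.5236 = 71.404 ms/bit, so 1/b = 14.005 bits/s.

14.00 bits/s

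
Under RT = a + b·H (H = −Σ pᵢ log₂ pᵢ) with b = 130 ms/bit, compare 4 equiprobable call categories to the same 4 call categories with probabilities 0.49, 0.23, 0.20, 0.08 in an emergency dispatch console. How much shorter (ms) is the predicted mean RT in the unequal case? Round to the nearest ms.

33 ms

The RT saving is b·ΔH. Equiprobable H₀ = log₂(4) = 2.0000 bits; with the given probabilities H = 1.7478 bits.
b·(H₀ − H) = 130 × (2.0000 − 1.7478) = 32.78 ms.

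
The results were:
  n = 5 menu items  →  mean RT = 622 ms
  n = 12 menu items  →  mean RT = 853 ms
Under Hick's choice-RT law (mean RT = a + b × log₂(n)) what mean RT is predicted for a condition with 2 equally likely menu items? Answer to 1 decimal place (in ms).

380.2 ms

Fit slope and intercept:
  b = (853 − 622) / (log₂ 12 − log₂ 5) = 231 / (3.5850 − 2.3219) = 182.893 ms/bit
  a = 622 − 182.893 × 2.3219 = 197.336 ms
Then RT(2) = 197.336 + 182.893 × log₂ 2 = 197.336 + 182.893 × 1 ≈ 380.229 ms.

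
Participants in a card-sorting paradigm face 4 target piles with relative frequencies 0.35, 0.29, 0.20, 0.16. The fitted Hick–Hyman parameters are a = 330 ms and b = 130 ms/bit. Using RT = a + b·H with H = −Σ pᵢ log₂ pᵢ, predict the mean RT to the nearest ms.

582 ms

H = 0.35·log₂(1/0.35) + 0.29·log₂(1/0.29) + 0.20·log₂(1/0.20) + 0.16·log₂(1/0.16) = 1.9354 bits.
RT = 330 + 130 × 1.9354 = 581.60 ms.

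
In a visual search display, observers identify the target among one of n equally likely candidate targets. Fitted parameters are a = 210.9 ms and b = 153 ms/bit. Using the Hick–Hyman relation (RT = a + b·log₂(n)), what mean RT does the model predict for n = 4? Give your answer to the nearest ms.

log₂(4) = 2 bits, so RT = 210.9 + 153 × 2 ≈ 516.900 ms.

517 ms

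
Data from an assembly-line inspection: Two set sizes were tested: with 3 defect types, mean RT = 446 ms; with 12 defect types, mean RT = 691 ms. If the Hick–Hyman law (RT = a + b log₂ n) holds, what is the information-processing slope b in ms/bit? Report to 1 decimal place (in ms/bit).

b = (RT₂ − RT₁)/(log₂ n₂ − log₂ n₁) = (691 − 446)/(3.5850 − 1.5850) = 122.500 ms/bit.

122.5 ms/bit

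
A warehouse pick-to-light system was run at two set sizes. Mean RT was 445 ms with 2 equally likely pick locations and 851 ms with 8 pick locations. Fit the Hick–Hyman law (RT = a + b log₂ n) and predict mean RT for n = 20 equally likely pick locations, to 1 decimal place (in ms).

RT is linear in log₂ n, so two points fix the line:
  b = (851 − 445) / (log₂ 8 − log₂ 2) = 406 / (3 − 1) = 203.000 ms/bit
  a = 445 − 203.000 × 1 = 242.000 ms
Then RT(20) = 242.000 + 203.000 × log₂ 20 = 242.000 + 203.000 × 4.3219 ≈ 1119.351 ms.

1119.4 ms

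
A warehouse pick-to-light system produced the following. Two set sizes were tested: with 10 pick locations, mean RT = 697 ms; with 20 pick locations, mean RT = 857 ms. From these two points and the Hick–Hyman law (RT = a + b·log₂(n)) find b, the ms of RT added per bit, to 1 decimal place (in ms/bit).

160.0 ms/bit

The slope on a log₂ axis is (857 − 697) / (4.3219 − 3.3219) = 160.000 ms/bit.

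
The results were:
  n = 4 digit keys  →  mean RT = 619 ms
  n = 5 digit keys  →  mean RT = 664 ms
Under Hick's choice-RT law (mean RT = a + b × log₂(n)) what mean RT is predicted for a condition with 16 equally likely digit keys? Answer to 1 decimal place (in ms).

898.6 ms

With log₂ n on the abscissa the relation is linear; from the two conditions:
  b = (664 − 619) / (log₂ 5 − log₂ 4) = 45 / (2.3219 − 2) = 139.783 ms/bit
  a = 619 − 139.783 × 2 = 339.434 ms
Then RT(16) = 339.434 + 139.783 × log₂ 16 = 339.434 + 139.783 × 4 ≈ 898.566 ms.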